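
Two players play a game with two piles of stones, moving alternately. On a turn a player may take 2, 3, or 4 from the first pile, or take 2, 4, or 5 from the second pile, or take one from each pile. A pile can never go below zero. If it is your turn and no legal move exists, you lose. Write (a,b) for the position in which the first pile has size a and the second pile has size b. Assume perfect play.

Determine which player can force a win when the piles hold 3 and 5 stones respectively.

Positions with no move are L. A position that does have a move is losing for the player to move precisely when every available move leads to a winning position for the opponent. Fill in the labels:
No move ever increases a pile, so every position that can arise here has a ≤ 3 and b ≤ 5; it is enough to label the cells with 0 ≤ a ≤ 3 and 0 ≤ b ≤ 5.
Every move lowers a or b (never raises either), so fill the grid row by row in increasing a, and left to right within a row: each cell's successors are then already labelled.
      b=0  b=1  b=2  b=3  b=4  b=5
a=0:    L    L    W    W    W    W
a=1:    L    W    W    L    W    W
a=2:    W    W    L    L    W    W
a=3:    W    W    L    W    W    L
Cells with no legal move (terminal, hence L): (0,0), (0,1), (1,0).
The remaining L cells, each justified by listing all of its moves:
(1,3): →(1,1)(W), (0,2)(W) — all W, so L
(2,2): →(0,2)(W), (2,0)(W), (1,1)(W) — all W, so L
(2,3): →(0,3)(W), (2,1)(W), (1,2)(W) — all W, so L
(3,2): →(1,2)(W), (0,2)(W), (3,0)(W), (2,1)(W) — all W, so L
(3,5): →(1,5)(W), (0,5)(W), (3,3)(W), (3,1)(W), (3,0)(W), (2,4)(W) — all W, so L
Every other cell has at least one move into one of the L cells above, so it is W.
Every move from (3,5) reaches a W position, so the mover loses.

The second player wins.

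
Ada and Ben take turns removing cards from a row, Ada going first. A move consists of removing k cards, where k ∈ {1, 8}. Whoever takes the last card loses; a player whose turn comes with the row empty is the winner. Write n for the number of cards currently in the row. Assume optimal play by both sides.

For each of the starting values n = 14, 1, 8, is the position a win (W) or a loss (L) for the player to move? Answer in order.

Positions with no move are W. A position that does have a move is losing for the player to move precisely when every available move leads to a winning position for the opponent. Fill in the labels:
n=0: no move; the opponent has just taken the last card and therefore loses → W
n=1: L (sole option 0(W) is W)
n=2: W (go to 1, an L position)
n=3: L (sole option 2(W) is W)
n=4: W (go to 3, an L position)
n=5: L (sole option 4(W) is W)
n=6: W (go to 5, an L position)
n=7: L (sole option 6(W) is W)
n=8: W (go to 7, an L position)
n=9: W (go to 1, an L position)
n=10: L (options 9(W), 2(W) are all W)
n=11: W (go to 10, an L position)
n=12: L (options 11(W), 4(W) are all W)
n=13: W (go to 12, an L position)
n=14: L (options 13(W), 6(W) are all W)

14: L, 1: L, 8: W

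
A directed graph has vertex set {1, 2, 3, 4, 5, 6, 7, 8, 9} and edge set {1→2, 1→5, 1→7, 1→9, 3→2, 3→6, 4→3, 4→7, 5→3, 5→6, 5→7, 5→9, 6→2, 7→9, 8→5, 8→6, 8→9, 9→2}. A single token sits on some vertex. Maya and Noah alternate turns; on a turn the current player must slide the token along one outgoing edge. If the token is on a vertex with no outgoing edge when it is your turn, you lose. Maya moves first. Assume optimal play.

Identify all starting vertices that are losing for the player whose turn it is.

2, 7, 8

Compute win/loss labels from the base case upward. A position with no move is L. Any other position is W if it can reach an L in one move, else L.
Every edge goes from a vertex to one that appears earlier in the order 2, 9, 6, 7, 3, 5, 4, 8, 1, so processing vertices in that order labels each vertex after all of its successors.
2: no outgoing edge → L
9: W (go to 2, an L position)
6: W (go to 2, an L position)
7: L (sole option 9(W) is W)
3: W (go to 2, an L position)
5: W (go to 7, an L position)
4: W (go to 7, an L position)
8: L (options 5(W), 6(W), 9(W) are all W)
1: W (go to 7, an L position)
Reading off the rows marked L gives the requested list; there are 3 such vertices.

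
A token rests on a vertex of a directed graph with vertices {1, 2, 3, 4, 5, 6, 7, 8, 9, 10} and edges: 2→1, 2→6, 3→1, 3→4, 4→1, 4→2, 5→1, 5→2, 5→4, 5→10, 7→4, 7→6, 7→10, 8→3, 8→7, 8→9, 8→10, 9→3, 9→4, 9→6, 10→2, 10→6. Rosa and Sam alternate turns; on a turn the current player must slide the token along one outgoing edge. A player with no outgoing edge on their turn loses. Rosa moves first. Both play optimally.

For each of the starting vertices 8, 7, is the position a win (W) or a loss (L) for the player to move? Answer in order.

Use the standard recursion: the mover loses at a terminal position; elsewhere, the mover wins exactly when some move hands the opponent an L position.
Every edge goes from a vertex to one that appears earlier in the order 6, 1, 2, 10, 4, 7, 3, 9, 8, 5, so processing vertices in that order labels each vertex after all of its successors.
6: no outgoing edge → L
1: no outgoing edge → L
2: W (go to 1, an L position)
10: W (go to 6, an L position)
4: W (go to 1, an L position)
7: W (go to 6, an L position)
3: W (go to 1, an L position)
9: W (go to 6, an L position)
8: L (options 9(W), 3(W), 7(W), 10(W) are all W)
5: W (go to 1, an L position)

8: L, 7: W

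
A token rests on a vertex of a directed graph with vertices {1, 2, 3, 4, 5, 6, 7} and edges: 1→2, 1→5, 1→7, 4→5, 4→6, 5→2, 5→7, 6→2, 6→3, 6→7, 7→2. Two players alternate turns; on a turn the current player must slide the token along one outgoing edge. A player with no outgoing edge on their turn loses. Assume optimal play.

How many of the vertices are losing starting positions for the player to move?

3

Use the standard recursion: the mover loses at a terminal position; elsewhere, the mover wins exactly when some move hands the opponent an L position.
Every edge goes from a vertex to one that appears earlier in the order 2, 3, 7, 6, 5, 4, 1, so processing vertices in that order labels each vertex after all of its successors.
2: no outgoing edge → L
3: no outgoing edge → L
7: can move to 2, which is L ⇒ W
6: can move to 3, which is L ⇒ W
5: can move to 2, which is L ⇒ W
4: moves to 5(W), 6(W); every one is W ⇒ L
1: can move to 2, which is L ⇒ W
The L vertices are 2, 3, 4; that is 3 in all.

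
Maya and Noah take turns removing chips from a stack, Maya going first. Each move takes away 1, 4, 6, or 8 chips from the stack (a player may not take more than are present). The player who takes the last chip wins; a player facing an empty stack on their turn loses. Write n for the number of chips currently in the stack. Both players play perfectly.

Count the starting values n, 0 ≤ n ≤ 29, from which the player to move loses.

11

Build the W/L table. Terminal = L. A non-terminal position is W if it has a move to some L; otherwise it is L.
n=0: no move → L
n=1: W (go to 0, an L position)
n=2: L (sole option 1(W) is W)
n=3: W (go to 2, an L position)
n=4: W (go to 0, an L position)
n=5: L (options 4(W), 1(W) are all W)
n=6: W (go to 5, an L position)
n=7: L (options 6(W), 3(W), 1(W) are all W)
n=8: W (go to 7, an L position)
n=9: W (go to 5, an L position)
n=10: W (go to 2, an L position)
n=11: W (go to 7, an L position)
n=12: L (options 11(W), 8(W), 6(W), 4(W) are all W)
n=13: W (go to 12, an L position)
n=14: L (options 13(W), 10(W), 8(W), 6(W) are all W)
n=15: W (go to 14, an L position)
n=16: W (go to 12, an L position)
n=17: L (options 16(W), 13(W), 11(W), 9(W) are all W)
n=18: W (go to 17, an L position)
n=19: L (options 18(W), 15(W), 13(W), 11(W) are all W)
n=20: W (go to 19, an L position)
n=21: W (go to 17, an L position)
n=22: W (go to 14, an L position)
n=23: W (go to 19, an L position)
n=24: L (options 23(W), 20(W), 18(W), 16(W) are all W)
n=25: W (go to 24, an L position)
n=26: L (options 25(W), 22(W), 20(W), 18(W) are all W)
n=27: W (go to 26, an L position)
n=28: W (go to 24, an L position)
n=29: L (options 28(W), 25(W), 23(W), 21(W) are all W)
L entries with 0 ≤ n ≤ 29: n = 0, 2, 5, 7, 12, 14, 17, 19, 24, 26, 29; that makes 11.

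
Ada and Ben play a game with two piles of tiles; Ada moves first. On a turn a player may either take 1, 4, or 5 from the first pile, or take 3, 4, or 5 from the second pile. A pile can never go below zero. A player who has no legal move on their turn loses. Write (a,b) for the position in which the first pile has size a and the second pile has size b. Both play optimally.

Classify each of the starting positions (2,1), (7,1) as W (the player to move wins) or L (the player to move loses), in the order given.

(2,1): L, (7,1): W

Positions with no move are L. A position that does have a move is losing for the player to move precisely when every available move leads to a winning position for the opponent. Fill in the labels:
No move ever increases a pile, so every position that can arise here has a ≤ 7 and b ≤ 1; it is enough to label the cells with 0 ≤ a ≤ 7 and 0 ≤ b ≤ 1.
Every move lowers a or b (never raises either), so fill the grid row by row in increasing a, and left to right within a row: each cell's successors are then already labelled.
      b=0  b=1
a=0:    L    L
a=1:    W    W
a=2:    L    L
a=3:    W    W
a=4:    W    W
a=5:    W    W
a=6:    W    W
a=7:    W    W
Cells with no legal move (terminal, hence L): (0,0), (0,1).
The remaining L cells, each justified by listing all of its moves:
(2,0): L (sole option (1,0)(W) is W)
(2,1): L (sole option (1,1)(W) is W)
Every other cell has at least one move into one of the L cells above, so it is W.
(2,1): one of the L cells justified above, so L
(7,1): the move to (2,1) reaches an L cell, so W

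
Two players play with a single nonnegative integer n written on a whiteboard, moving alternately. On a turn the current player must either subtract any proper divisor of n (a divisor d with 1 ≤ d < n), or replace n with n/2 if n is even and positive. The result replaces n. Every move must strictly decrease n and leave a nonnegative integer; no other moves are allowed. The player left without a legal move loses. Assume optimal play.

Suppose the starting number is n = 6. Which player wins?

Classify positions by backward induction: terminal positions (no move available) are L. From any other position, the mover wins iff some move reaches an L.
n=0: no move → L
n=1: no move → L
n=2: reaches L-position 1 → W
n=3: only reaches 2(W), which is W → L
n=4: reaches L-position 3 → W
n=5: only reaches 4(W), which is W → L
n=6: reaches L-position 3 → W
From 6 the player to move can move to 3, reaching an L position.

The first player wins.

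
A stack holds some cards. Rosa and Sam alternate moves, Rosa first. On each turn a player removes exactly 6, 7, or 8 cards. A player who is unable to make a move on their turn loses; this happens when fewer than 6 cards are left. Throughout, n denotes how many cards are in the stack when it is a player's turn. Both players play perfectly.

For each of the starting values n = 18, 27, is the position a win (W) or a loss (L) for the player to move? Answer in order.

Label each position W (a win for the player to move) or L (a loss). A position with no legal move is L; any other position is W exactly when some move reaches an L, and L when every move reaches a W.
n=0: no move → L
n=1: no move → L
n=2: no move → L
n=3: no move → L
n=4: no move → L
n=5: no move → L
n=6: W (go to 0, an L position)
n=7: W (go to 1, an L position)
n=8: W (go to 2, an L position)
n=9: W (go to 3, an L position)
n=10: W (go to 4, an L position)
n=11: W (go to 5, an L position)
n=12: W (go to 5, an L position)
n=13: W (go to 5, an L position)
n=14: L (options 8(W), 7(W), 6(W) are all W)
n=15: L (options 9(W), 8(W), 7(W) are all W)
n=16: L (options 10(W), 9(W), 8(W) are all W)
n=17: L (options 11(W), 10(W), 9(W) are all W)
n=18: L (options 12(W), 11(W), 10(W) are all W)
n=19: L (options 13(W), 12(W), 11(W) are all W)
n=20: W (go to 14, an L position)
n=21: W (go to 15, an L position)
n=22: W (go to 16, an L position)
n=23: W (go to 17, an L position)
n=24: W (go to 18, an L position)
n=25: W (go to 19, an L position)
n=26: W (go to 19, an L position)
n=27: W (go to 19, an L position)

18: L, 27: W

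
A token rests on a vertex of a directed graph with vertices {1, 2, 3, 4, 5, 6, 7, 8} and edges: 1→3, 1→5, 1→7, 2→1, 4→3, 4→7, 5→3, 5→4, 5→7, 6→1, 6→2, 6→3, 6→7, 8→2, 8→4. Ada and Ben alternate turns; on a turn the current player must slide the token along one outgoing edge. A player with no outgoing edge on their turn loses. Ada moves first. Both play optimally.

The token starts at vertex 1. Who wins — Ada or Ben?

Label each position W (a win for the player to move) or L (a loss). A position with no legal move is L; any other position is W exactly when some move reaches an L, and L when every move reaches a W.
Every edge goes from a vertex to one that appears earlier in the order 7, 3, 4, 5, 1, 2, 8, 6, so processing vertices in that order labels each vertex after all of its successors.
7: no outgoing edge → L
3: no outgoing edge → L
4: →3(L), so W
5: →3(L), so W
1: →3(L), so W
2: →1(W) only, which is W, so L
8: →2(L), so W
6: →2(L), so W
From 1 Ada can move to 3, reaching an L position.

Ada wins.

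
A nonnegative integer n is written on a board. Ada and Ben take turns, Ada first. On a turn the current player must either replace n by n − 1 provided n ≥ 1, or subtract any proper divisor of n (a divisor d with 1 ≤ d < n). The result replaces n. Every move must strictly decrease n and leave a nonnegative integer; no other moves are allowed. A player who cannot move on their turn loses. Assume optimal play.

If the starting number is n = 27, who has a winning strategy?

Work bottom-up. With no move the player to move loses. Otherwise the position is W if at least one move leads to an L position for the opponent, and L if every move leads to a W.
n=0: no move → L
n=1: can move to 0, which is L ⇒ W
n=2: the only move is to 1(W), a W ⇒ L
n=3: can move to 2, which is L ⇒ W
n=4: can move to 2, which is L ⇒ W
n=5: the only move is to 4(W), a W ⇒ L
n=6: can move to 5, which is L ⇒ W
n=7: the only move is to 6(W), a W ⇒ L
n=8: can move to 7, which is L ⇒ W
n=9: moves to 6(W), 8(W); every one is W ⇒ L
n=10: can move to 5, which is L ⇒ W
n=11: the only move is to 10(W), a W ⇒ L
n=12: can move to 9, which is L ⇒ W
n=13: the only move is to 12(W), a W ⇒ L
n=14: can move to 7, which is L ⇒ W
n=15: moves to 10(W), 12(W), 14(W); every one is W ⇒ L
n=16: can move to 15, which is L ⇒ W
n=17: the only move is to 16(W), a W ⇒ L
n=18: can move to 9, which is L ⇒ W
n=19: the only move is to 18(W), a W ⇒ L
n=20: can move to 15, which is L ⇒ W
n=21: moves to 14(W), 18(W), 20(W); every one is W ⇒ L
n=22: can move to 11, which is L ⇒ W
n=23: the only move is to 22(W), a W ⇒ L
n=24: can move to 21, which is L ⇒ W
n=25: moves to 20(W), 24(W); every one is W ⇒ L
n=26: can move to 13, which is L ⇒ W
n=27: moves to 18(W), 24(W), 26(W); every one is W ⇒ L
Every move from 27 reaches a W position, so the mover loses.

Ben wins.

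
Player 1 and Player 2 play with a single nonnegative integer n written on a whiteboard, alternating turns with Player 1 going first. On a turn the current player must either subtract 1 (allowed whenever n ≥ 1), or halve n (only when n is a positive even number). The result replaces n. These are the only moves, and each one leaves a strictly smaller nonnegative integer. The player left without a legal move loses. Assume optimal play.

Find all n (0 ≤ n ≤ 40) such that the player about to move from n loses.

0, 2, 5, 7, 9, 11, 13, 15, 17, 19, 21, 23, 25, 27, 29, 31, 33, 35, 37, 39

Classify positions by backward induction: terminal positions (no move available) are L. From any other position, the mover wins iff some move reaches an L.
n=0: no move → L
n=1: W (go to 0, an L position)
n=2: L (sole option 1(W) is W)
n=3: W (go to 2, an L position)
n=4: W (go to 2, an L position)
n=5: L (sole option 4(W) is W)
n=6: W (go to 5, an L position)
n=7: L (sole option 6(W) is W)
n=8: W (go to 7, an L position)
n=9: L (sole option 8(W) is W)
n=10: W (go to 5, an L position)
n=11: L (sole option 10(W) is W)
n=12: W (go to 11, an L position)
n=13: L (sole option 12(W) is W)
n=14: W (go to 7, an L position)
n=15: L (sole option 14(W) is W)
n=16: W (go to 15, an L position)
n=17: L (sole option 16(W) is W)
n=18: W (go to 9, an L position)
n=19: L (sole option 18(W) is W)
n=20: W (go to 19, an L position)
n=21: L (sole option 20(W) is W)
n=22: W (go to 11, an L position)
n=23: L (sole option 22(W) is W)
n=24: W (go to 23, an L position)
n=25: L (sole option 24(W) is W)
n=26: W (go to 13, an L position)
n=27: L (sole option 26(W) is W)
n=28: W (go to 27, an L position)
n=29: L (sole option 28(W) is W)
n=30: W (go to 15, an L position)
n=31: L (sole option 30(W) is W)
n=32: W (go to 31, an L position)
n=33: L (sole option 32(W) is W)
n=34: W (go to 17, an L position)
n=35: L (sole option 34(W) is W)
n=36: W (go to 35, an L position)
n=37: L (sole option 36(W) is W)
n=38: W (go to 19, an L position)
n=39: L (sole option 38(W) is W)
n=40: W (go to 39, an L position)
Reading off the rows marked L gives the requested list; there are 20 such values of n.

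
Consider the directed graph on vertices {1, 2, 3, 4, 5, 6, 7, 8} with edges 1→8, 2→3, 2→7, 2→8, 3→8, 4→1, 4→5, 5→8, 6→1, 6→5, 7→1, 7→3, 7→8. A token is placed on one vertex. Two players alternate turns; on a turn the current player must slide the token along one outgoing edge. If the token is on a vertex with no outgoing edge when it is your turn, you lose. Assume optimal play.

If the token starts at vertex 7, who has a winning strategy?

The first player wins.

Work bottom-up. With no move the player to move loses. Otherwise the position is W if at least one move leads to an L position for the opponent, and L if every move leads to a W.
Every edge goes from a vertex to one that appears earlier in the order 8, 5, 1, 3, 7, 2, 4, 6, so processing vertices in that order labels each vertex after all of its successors.
8: no outgoing edge → L
5: W (go to 8, an L position)
1: W (go to 8, an L position)
3: W (go to 8, an L position)
7: W (go to 8, an L position)
2: W (go to 8, an L position)
4: L (options 1(W), 5(W) are all W)
6: L (options 1(W), 5(W) are all W)
The starting position 7 is W: the player to move should move to 8, handing over an L position.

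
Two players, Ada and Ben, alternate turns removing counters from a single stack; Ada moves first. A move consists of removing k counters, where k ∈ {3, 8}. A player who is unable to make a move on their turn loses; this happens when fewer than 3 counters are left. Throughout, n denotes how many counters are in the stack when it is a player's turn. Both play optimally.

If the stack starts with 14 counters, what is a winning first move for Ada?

Remove 3, leaving 11.

Compute win/loss labels from the base case upward. A position with no move is L. Any other position is W if it can reach an L in one move, else L.
n=0: no move → L
n=1: no move → L
n=2: no move → L
n=3: →0(L), so W
n=4: →1(L), so W
n=5: →2(L), so W
n=6: →3(W) only, which is W, so L
n=7: →4(W) only, which is W, so L
n=8: →0(L), so W
n=9: →6(L), so W
n=10: →7(L), so W
n=11: →8(W), 3(W) — all W, so L
n=12: →9(W), 4(W) — all W, so L
n=13: →10(W), 5(W) — all W, so L
n=14: →11(L), so W
From 14, the L positions reachable in one move are: 11, 6. Any move reaching one of these is winning.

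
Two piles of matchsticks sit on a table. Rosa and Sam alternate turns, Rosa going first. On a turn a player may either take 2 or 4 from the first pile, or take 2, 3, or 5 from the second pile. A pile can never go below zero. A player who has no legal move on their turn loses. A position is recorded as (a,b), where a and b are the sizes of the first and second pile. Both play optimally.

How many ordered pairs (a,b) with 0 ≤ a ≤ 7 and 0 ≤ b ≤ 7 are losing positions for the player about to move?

Work bottom-up. With no move the player to move loses. Otherwise the position is W if at least one move leads to an L position for the opponent, and L if every move leads to a W.
Every move lowers a or b (never raises either), so fill the grid row by row in increasing a, and left to right within a row: each cell's successors are then already labelled.
      b=0  b=1  b=2  b=3  b=4  b=5  b=6  b=7
a=0:    L    L    W    W    W    W    W    L
a=1:    L    L    W    W    W    W    W    L
a=2:    W    W    L    L    W    W    W    W
a=3:    W    W    L    L    W    W    W    W
a=4:    W    W    W    W    L    L    W    W
a=5:    W    W    W    W    L    L    W    W
a=6:    L    L    W    W    W    W    W    L
a=7:    L    L    W    W    W    W    W    L
Cells with no legal move (terminal, hence L): (0,0), (0,1), (1,0), (1,1).
The remaining L cells, each justified by listing all of its moves:
(0,7): L (options (0,5)(W), (0,4)(W), (0,2)(W) are all W)
(1,7): L (options (1,5)(W), (1,4)(W), (1,2)(W) are all W)
(2,2): L (options (0,2)(W), (2,0)(W) are all W)
(2,3): L (options (0,3)(W), (2,1)(W), (2,0)(W) are all W)
(3,2): L (options (1,2)(W), (3,0)(W) are all W)
(3,3): L (options (1,3)(W), (3,1)(W), (3,0)(W) are all W)
(4,4): L (options (2,4)(W), (0,4)(W), (4,2)(W), (4,1)(W) are all W)
(4,5): L (options (2,5)(W), (0,5)(W), (4,3)(W), (4,2)(W), (4,0)(W) are all W)
(5,4): L (options (3,4)(W), (1,4)(W), (5,2)(W), (5,1)(W) are all W)
(5,5): L (options (3,5)(W), (1,5)(W), (5,3)(W), (5,2)(W), (5,0)(W) are all W)
(6,0): L (options (4,0)(W), (2,0)(W) are all W)
(6,1): L (options (4,1)(W), (2,1)(W) are all W)
(6,7): L (options (4,7)(W), (2,7)(W), (6,5)(W), (6,4)(W), (6,2)(W) are all W)
(7,0): L (options (5,0)(W), (3,0)(W) are all W)
(7,1): L (options (5,1)(W), (3,1)(W) are all W)
(7,7): L (options (5,7)(W), (3,7)(W), (7,5)(W), (7,4)(W), (7,2)(W) are all W)
Every other cell has at least one move into one of the L cells above, so it is W.
L cells per row: a=0: 3, a=1: 3, a=2: 2, a=3: 2, a=4: 2, a=5: 2, a=6: 3, a=7: 3; total 20.

20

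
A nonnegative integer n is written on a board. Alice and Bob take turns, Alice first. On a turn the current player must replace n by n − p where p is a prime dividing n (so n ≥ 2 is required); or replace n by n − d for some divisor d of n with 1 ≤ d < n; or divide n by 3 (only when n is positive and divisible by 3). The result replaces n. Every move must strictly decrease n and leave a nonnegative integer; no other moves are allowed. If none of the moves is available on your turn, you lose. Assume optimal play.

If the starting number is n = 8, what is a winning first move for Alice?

Positions with no move are L. A position that does have a move is losing for the player to move precisely when every available move leads to a winning position for the opponent. Fill in the labels:
n=0: no move → L
n=1: no move → L
n=2: can move to 0, which is L ⇒ W
n=3: can move to 0, which is L ⇒ W
n=4: moves to 2(W), 3(W); every one is W ⇒ L
n=5: can move to 0, which is L ⇒ W
n=6: can move to 4, which is L ⇒ W
n=7: can move to 0, which is L ⇒ W
n=8: can move to 4, which is L ⇒ W
From 8, the L positions reachable in one move are: 4.

Move to 4.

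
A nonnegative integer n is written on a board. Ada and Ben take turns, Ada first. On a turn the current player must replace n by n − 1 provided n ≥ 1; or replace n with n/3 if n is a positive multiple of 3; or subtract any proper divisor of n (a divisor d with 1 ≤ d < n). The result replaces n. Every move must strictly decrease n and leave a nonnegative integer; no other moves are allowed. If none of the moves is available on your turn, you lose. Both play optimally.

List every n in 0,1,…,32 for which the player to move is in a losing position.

Use the standard recursion: the mover loses at a terminal position; elsewhere, the mover wins exactly when some move hands the opponent an L position.
n=0: no move → L
n=1: →0(L), so W
n=2: →1(W) only, which is W, so L
n=3: →2(L), so W
n=4: →2(L), so W
n=5: →4(W) only, which is W, so L
n=6: →2(L), so W
n=7: →6(W) only, which is W, so L
n=8: →7(L), so W
n=9: →3(W), 6(W), 8(W) — all W, so L
n=10: →5(L), so W
n=11: →10(W) only, which is W, so L
n=12: →9(L), so W
n=13: →12(W) only, which is W, so L
n=14: →7(L), so W
n=15: →5(L), so W
n=16: →8(W), 12(W), 14(W), 15(W) — all W, so L
n=17: →16(L), so W
n=18: →9(L), so W
n=19: →18(W) only, which is W, so L
n=20: →16(L), so W
n=21: →7(L), so W
n=22: →11(L), so W
n=23: →22(W) only, which is W, so L
n=24: →16(L), so W
n=25: →20(W), 24(W) — all W, so L
n=26: →13(L), so W
n=27: →9(L), so W
n=28: →14(W), 21(W), 24(W), 26(W), 27(W) — all W, so L
n=29: →28(L), so W
n=30: →25(L), so W
n=31: →30(W) only, which is W, so L
n=32: →16(L), so W
Reading off the rows marked L gives the requested list; there are 13 such values of n.

0, 2, 5, 7, 9, 11, 13, 16, 19, 23, 25, 28, 31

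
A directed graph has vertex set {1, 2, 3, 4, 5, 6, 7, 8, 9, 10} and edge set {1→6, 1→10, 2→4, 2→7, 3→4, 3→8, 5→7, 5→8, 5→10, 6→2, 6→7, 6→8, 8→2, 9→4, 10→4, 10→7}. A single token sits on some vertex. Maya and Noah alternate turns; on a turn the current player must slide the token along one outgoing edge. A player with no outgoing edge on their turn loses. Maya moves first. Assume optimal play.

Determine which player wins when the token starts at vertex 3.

Classify positions by backward induction: terminal positions (no move available) are L. From any other position, the mover wins iff some move reaches an L.
Every edge goes from a vertex to one that appears earlier in the order 7, 4, 2, 8, 6, 10, 9, 1, 5, 3, so processing vertices in that order labels each vertex after all of its successors.
7: no outgoing edge → L
4: no outgoing edge → L
2: reaches L-position 4 → W
8: only reaches 2(W), which is W → L
6: reaches L-position 8 → W
10: reaches L-position 4 → W
9: reaches L-position 4 → W
1: only reaches 10(W), 6(W), all W → L
5: reaches L-position 8 → W
3: reaches L-position 8 → W
The starting position 3 is W: Maya should move to 8, handing over an L position.

Maya wins.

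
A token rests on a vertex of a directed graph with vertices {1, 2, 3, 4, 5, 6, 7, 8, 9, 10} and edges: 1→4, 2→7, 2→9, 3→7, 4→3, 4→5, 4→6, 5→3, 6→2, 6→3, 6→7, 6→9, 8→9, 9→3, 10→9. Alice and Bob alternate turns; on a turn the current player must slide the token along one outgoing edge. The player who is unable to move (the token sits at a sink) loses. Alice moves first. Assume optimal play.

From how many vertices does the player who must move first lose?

Build the W/L table. Terminal = L. A non-terminal position is W if it has a move to some L; otherwise it is L.
Every edge goes from a vertex to one that appears earlier in the order 7, 3, 9, 2, 6, 5, 10, 4, 8, 1, so processing vertices in that order labels each vertex after all of its successors.
7: no outgoing edge → L
3: W (go to 7, an L position)
9: L (sole option 3(W) is W)
2: W (go to 9, an L position)
6: W (go to 9, an L position)
5: L (sole option 3(W) is W)
10: W (go to 9, an L position)
4: W (go to 5, an L position)
8: W (go to 9, an L position)
1: L (sole option 4(W) is W)
The L vertices are 1, 5, 7, 9; that is 4 in all.

4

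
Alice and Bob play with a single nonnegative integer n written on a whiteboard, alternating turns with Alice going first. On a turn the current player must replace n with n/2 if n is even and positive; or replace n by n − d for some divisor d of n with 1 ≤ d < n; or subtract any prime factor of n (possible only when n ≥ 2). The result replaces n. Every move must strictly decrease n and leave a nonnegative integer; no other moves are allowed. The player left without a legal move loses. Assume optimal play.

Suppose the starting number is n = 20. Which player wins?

Classify positions by backward induction: terminal positions (no move available) are L. From any other position, the mover wins iff some move reaches an L.
n=0: no move → L
n=1: no move → L
n=2: →0(L), so W
n=3: →0(L), so W
n=4: →2(W), 3(W) — all W, so L
n=5: →0(L), so W
n=6: →4(L), so W
n=7: →0(L), so W
n=8: →4(L), so W
n=9: →6(W), 8(W) — all W, so L
n=10: →9(L), so W
n=11: →0(L), so W
n=12: →9(L), so W
n=13: →0(L), so W
n=14: →7(W), 12(W), 13(W) — all W, so L
n=15: →14(L), so W
n=16: →14(L), so W
n=17: →0(L), so W
n=18: →9(L), so W
n=19: →0(L), so W
n=20: →10(W), 15(W), 16(W), 18(W), 19(W) — all W, so L
Every move from 20 reaches a W position, so the mover loses.

Bob wins.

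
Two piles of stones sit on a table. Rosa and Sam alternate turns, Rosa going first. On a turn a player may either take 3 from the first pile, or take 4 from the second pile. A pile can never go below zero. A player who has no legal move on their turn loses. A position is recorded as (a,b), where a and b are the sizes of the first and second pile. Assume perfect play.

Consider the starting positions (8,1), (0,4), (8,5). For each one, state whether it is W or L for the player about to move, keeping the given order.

Build the W/L table. Terminal = L. A non-terminal position is W if it has a move to some L; otherwise it is L.
No move ever increases a pile, so every position that can arise here has a ≤ 8 and b ≤ 5; it is enough to label the cells with 0 ≤ a ≤ 8 and 0 ≤ b ≤ 5.
Every move lowers a or b (never raises either), so fill the grid row by row in increasing a, and left to right within a row: each cell's successors are then already labelled.
      b=0  b=1  b=2  b=3  b=4  b=5
a=0:    L    L    L    L    W    W
a=1:    L    L    L    L    W    W
a=2:    L    L    L    L    W    W
a=3:    W    W    W    W    L    L
a=4:    W    W    W    W    L    L
a=5:    W    W    W    W    L    L
a=6:    L    L    L    L    W    W
a=7:    L    L    L    L    W    W
a=8:    L    L    L    L    W    W
Cells with no legal move (terminal, hence L): (0,0), (0,1), (0,2), (0,3), (1,0), (1,1), (1,2), (1,3), (2,0), (2,1), (2,2), (2,3).
The remaining L cells, each justified by listing all of its moves:
(3,4): →(0,4)(W), (3,0)(W) — all W, so L
(3,5): →(0,5)(W), (3,1)(W) — all W, so L
(4,4): →(1,4)(W), (4,0)(W) — all W, so L
(4,5): →(1,5)(W), (4,1)(W) — all W, so L
(5,4): →(2,4)(W), (5,0)(W) — all W, so L
(5,5): →(2,5)(W), (5,1)(W) — all W, so L
(6,0): →(3,0)(W) only, which is W, so L
(6,1): →(3,1)(W) only, which is W, so L
(6,2): →(3,2)(W) only, which is W, so L
(6,3): →(3,3)(W) only, which is W, so L
(7,0): →(4,0)(W) only, which is W, so L
(7,1): →(4,1)(W) only, which is W, so L
(7,2): →(4,2)(W) only, which is W, so L
(7,3): →(4,3)(W) only, which is W, so L
(8,0): →(5,0)(W) only, which is W, so L
(8,1): →(5,1)(W) only, which is W, so L
(8,2): →(5,2)(W) only, which is W, so L
(8,3): →(5,3)(W) only, which is W, so L
Every other cell has at least one move into one of the L cells above, so it is W.
(8,1): one of the L cells justified above, so L
(0,4): the move to (0,0) reaches an L cell, so W
(8,5): the move to (5,5) reaches an L cell, so W

(8,1): L, (0,4): W, (8,5): W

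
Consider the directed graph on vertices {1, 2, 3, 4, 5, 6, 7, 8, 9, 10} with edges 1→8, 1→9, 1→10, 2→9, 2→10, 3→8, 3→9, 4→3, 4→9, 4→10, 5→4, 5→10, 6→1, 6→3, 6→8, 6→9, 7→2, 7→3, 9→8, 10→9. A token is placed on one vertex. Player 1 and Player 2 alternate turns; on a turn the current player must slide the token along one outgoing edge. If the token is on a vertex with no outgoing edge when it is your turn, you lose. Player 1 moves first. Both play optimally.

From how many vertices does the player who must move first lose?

Label each position W (a win for the player to move) or L (a loss). A position with no legal move is L; any other position is W exactly when some move reaches an L, and L when every move reaches a W.
Every edge goes from a vertex to one that appears earlier in the order 8, 9, 10, 1, 3, 4, 2, 7, 6, 5, so processing vertices in that order labels each vertex after all of its successors.
8: no outgoing edge → L
9: W (go to 8, an L position)
10: L (sole option 9(W) is W)
1: W (go to 10, an L position)
3: W (go to 8, an L position)
4: W (go to 10, an L position)
2: W (go to 10, an L position)
7: L (options 2(W), 3(W) are all W)
6: W (go to 8, an L position)
5: W (go to 10, an L position)
The L vertices are 7, 8, 10; that is 3 in all.

3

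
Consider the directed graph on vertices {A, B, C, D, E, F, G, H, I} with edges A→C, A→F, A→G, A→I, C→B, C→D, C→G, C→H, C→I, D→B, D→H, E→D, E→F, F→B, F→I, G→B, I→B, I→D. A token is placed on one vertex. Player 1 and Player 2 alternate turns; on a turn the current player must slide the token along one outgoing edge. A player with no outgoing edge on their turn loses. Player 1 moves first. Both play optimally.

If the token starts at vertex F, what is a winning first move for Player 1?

Positions with no move are L. A position that does have a move is losing for the player to move precisely when every available move leads to a winning position for the opponent. Fill in the labels:
Every edge goes from a vertex to one that appears earlier in the order H, B, D, G, I, C, F, A, E, so processing vertices in that order labels each vertex after all of its successors.
H: no outgoing edge → L
B: no outgoing edge → L
D: W (go to B, an L position)
G: W (go to B, an L position)
I: W (go to B, an L position)
C: W (go to B, an L position)
F: W (go to B, an L position)
A: L (options F(W), C(W), I(W), G(W) are all W)
E: L (options F(W), D(W) are all W)
From F, the L positions reachable in one move are: B.

Move to B.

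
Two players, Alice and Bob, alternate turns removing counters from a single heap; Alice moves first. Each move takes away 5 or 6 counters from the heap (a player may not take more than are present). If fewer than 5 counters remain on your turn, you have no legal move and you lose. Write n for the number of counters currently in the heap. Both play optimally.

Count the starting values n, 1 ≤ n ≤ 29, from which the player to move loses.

14

Label each position W (a win for the player to move) or L (a loss). A position with no legal move is L; any other position is W exactly when some move reaches an L, and L when every move reaches a W.
n=0: no move → L
n=1: no move → L
n=2: no move → L
n=3: no move → L
n=4: no move → L
n=5: →0(L), so W
n=6: →1(L), so W
n=7: →2(L), so W
n=8: →3(L), so W
n=9: →4(L), so W
n=10: →4(L), so W
n=11: →6(W), 5(W) — all W, so L
n=12: →7(W), 6(W) — all W, so L
n=13: →8(W), 7(W) — all W, so L
n=14: →9(W), 8(W) — all W, so L
n=15: →10(W), 9(W) — all W, so L
n=16: →11(L), so W
n=17: →12(L), so W
n=18: →13(L), so W
n=19: →14(L), so W
n=20: →15(L), so W
n=21: →15(L), so W
n=22: →17(W), 16(W) — all W, so L
n=23: →18(W), 17(W) — all W, so L
n=24: →19(W), 18(W) — all W, so L
n=25: →20(W), 19(W) — all W, so L
n=26: →21(W), 20(W) — all W, so L
n=27: →22(L), so W
n=28: →23(L), so W
n=29: →24(L), so W
L entries with 1 ≤ n ≤ 29 (n=0 is outside the asked range and is not counted): n = 1, 2, 3, 4, 11, 12, 13, 14, 15, 22, 23, 24, 25, 26; that makes 14.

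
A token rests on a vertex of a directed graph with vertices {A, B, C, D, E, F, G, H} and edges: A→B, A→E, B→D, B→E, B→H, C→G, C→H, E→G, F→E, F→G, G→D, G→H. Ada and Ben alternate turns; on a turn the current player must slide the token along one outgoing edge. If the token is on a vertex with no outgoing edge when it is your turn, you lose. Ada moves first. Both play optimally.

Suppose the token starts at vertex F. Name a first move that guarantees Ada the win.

Move to E.

Label each position W (a win for the player to move) or L (a loss). A position with no legal move is L; any other position is W exactly when some move reaches an L, and L when every move reaches a W.
Every edge goes from a vertex to one that appears earlier in the order D, H, G, E, B, A, C, F, so processing vertices in that order labels each vertex after all of its successors.
D: no outgoing edge → L
H: no outgoing edge → L
G: can move to H, which is L ⇒ W
E: the only move is to G(W), a W ⇒ L
B: can move to E, which is L ⇒ W
A: can move to E, which is L ⇒ W
C: can move to H, which is L ⇒ W
F: can move to E, which is L ⇒ W
From F, the L positions reachable in one move are: E.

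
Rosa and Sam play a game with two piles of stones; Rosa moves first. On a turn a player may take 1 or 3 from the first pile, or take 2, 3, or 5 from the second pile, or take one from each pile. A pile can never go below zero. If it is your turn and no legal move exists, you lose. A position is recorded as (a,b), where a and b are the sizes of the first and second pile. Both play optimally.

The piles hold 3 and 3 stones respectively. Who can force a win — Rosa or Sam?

Classify positions by backward induction: terminal positions (no move available) are L. From any other position, the mover wins iff some move reaches an L.
No move ever increases a pile, so every position that can arise here has a ≤ 3 and b ≤ 3; it is enough to label the cells with 0 ≤ a ≤ 3 and 0 ≤ b ≤ 3.
Every move lowers a or b (never raises either), so fill the grid row by row in increasing a, and left to right within a row: each cell's successors are then already labelled.
      b=0  b=1  b=2  b=3
a=0:    L    L    W    W
a=1:    W    W    W    L
a=2:    L    L    W    W
a=3:    W    W    W    L
Cells with no legal move (terminal, hence L): (0,0), (0,1).
The remaining L cells, each justified by listing all of its moves:
(1,3): only reaches (0,3)(W), (1,1)(W), (1,0)(W), (0,2)(W), all W → L
(2,0): only reaches (1,0)(W), which is W → L
(2,1): only reaches (1,1)(W), (1,0)(W), all W → L
(3,3): only reaches (2,3)(W), (0,3)(W), (3,1)(W), (3,0)(W), (2,2)(W), all W → L
Every other cell has at least one move into one of the L cells above, so it is W.
The starting position (3,3) is L: whatever Rosa does, the opponent receives a W position.

Sam wins.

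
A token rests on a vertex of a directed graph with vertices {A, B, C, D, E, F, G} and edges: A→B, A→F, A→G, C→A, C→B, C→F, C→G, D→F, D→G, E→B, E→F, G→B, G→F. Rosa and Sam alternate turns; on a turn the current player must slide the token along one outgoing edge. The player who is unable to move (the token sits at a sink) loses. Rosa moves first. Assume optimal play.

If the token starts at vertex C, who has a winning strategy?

Rosa wins.

Compute win/loss labels from the base case upward. A position with no move is L. Any other position is W if it can reach an L in one move, else L.
Every edge goes from a vertex to one that appears earlier in the order B, F, G, A, D, C, E, so processing vertices in that order labels each vertex after all of its successors.
B: no outgoing edge → L
F: no outgoing edge → L
G: →F(L), so W
A: →F(L), so W
D: →F(L), so W
C: →F(L), so W
E: →F(L), so W
The starting position C is W: Rosa should move to F, handing over an L position.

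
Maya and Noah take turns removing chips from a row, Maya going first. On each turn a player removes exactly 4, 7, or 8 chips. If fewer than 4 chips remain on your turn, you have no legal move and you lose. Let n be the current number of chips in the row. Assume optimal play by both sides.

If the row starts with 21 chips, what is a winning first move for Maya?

Remove 7, leaving 14.

Use the standard recursion: the mover loses at a terminal position; elsewhere, the mover wins exactly when some move hands the opponent an L position.
n=0: no move → L
n=1: no move → L
n=2: no move → L
n=3: no move → L
n=4: →0(L), so W
n=5: →1(L), so W
n=6: →2(L), so W
n=7: →3(L), so W
n=8: →1(L), so W
n=9: →2(L), so W
n=10: →3(L), so W
n=11: →3(L), so W
n=12: →8(W), 5(W), 4(W) — all W, so L
n=13: →9(W), 6(W), 5(W) — all W, so L
n=14: →10(W), 7(W), 6(W) — all W, so L
n=15: →11(W), 8(W), 7(W) — all W, so L
n=16: →12(L), so W
n=17: →13(L), so W
n=18: →14(L), so W
n=19: →15(L), so W
n=20: →13(L), so W
n=21: →14(L), so W
From 21, the L positions reachable in one move are: 14, 13. Any move reaching one of these is winning.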